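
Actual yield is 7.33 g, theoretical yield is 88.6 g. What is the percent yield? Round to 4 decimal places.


% yield = 100 * actual / theoretical
% yield = 100 * 7.33 / 88.6
% yield = 8.2731377 %, rounded to 4 dp:

8.2731 %


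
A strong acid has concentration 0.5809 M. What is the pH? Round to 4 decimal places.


A strong acid dissociates completely, so [H+] equals the given concentration.
pH = -log10([H+]) = -log10(0.5809)
pH = 0.23589862, rounded to 4 dp:

0.2359


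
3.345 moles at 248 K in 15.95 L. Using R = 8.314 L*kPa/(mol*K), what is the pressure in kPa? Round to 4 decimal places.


PV = nRT, solve for P = nRT / V.
nRT = 3.345 * 8.314 * 248 = 6896.9618
P = 6896.9618 / 15.95
P = 432.41139812 kPa, rounded to 4 dp:

432.4114 kPa


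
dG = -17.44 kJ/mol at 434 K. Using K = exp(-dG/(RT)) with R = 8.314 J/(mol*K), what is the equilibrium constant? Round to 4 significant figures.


dG is in kJ/mol; multiply by 1000 to match R in J/(mol*K).
RT = 8.314 * 434 = 3608.276 J/mol
exponent = -dG*1000 / (RT) = -(-17.44*1000) / 3608.276 = 4.83333315
K = exp(4.83333315)
K = 125.629, rounded to 4 significant figures:

125.6


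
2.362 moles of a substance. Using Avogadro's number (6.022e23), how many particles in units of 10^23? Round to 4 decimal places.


N = n * NA, then divide by 1e23 for the requested units.
N / 1e23 = n * 6.022
N / 1e23 = 2.362 * 6.022
N / 1e23 = 14.223964, rounded to 4 dp:

14.2240


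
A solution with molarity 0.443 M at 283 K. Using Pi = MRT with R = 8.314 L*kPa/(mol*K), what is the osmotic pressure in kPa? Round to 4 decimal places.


Osmotic pressure (van't Hoff): Pi = M*R*T.
RT = 8.314 * 283 = 2352.862
Pi = 0.443 * 2352.862
Pi = 1042.317866 kPa, rounded to 4 dp:

1042.3179 kPa


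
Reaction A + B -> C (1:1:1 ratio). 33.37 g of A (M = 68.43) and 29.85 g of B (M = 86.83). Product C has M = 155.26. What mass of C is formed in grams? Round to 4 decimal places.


Find moles of each reactant; the smaller value is the limiting reagent in a 1:1:1 reaction, so moles_C equals moles of the limiter.
n_A = mass_A / M_A = 33.37 / 68.43 = 0.487652 mol
n_B = mass_B / M_B = 29.85 / 86.83 = 0.343775 mol
Limiting reagent: B (smaller), n_limiting = 0.343775 mol
mass_C = n_limiting * M_C = 0.343775 * 155.26
mass_C = 53.3745065 g, rounded to 4 dp:

53.3745 g


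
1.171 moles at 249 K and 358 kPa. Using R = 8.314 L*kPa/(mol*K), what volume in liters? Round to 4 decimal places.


PV = nRT, solve for V = nRT / P.
nRT = 1.171 * 8.314 * 249 = 2424.1878
V = 2424.1878 / 358
V = 6.7714743 L, rounded to 4 dp:

6.7715 L


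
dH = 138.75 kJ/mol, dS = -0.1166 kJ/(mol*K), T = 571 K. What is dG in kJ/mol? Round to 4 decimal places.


Gibbs: dG = dH - T*dS (consistent units, dS already in kJ/(mol*K)).
T*dS = 571 * -0.1166 = -66.5786
dG = 138.75 - (-66.5786)
dG = 205.3286 kJ/mol, rounded to 4 dp:

205.3286 kJ/mol


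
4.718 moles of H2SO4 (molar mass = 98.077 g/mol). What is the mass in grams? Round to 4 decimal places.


mass = n * M
mass = 4.718 * 98.077
mass = 462.727286 g, rounded to 4 dp:

462.7273 g


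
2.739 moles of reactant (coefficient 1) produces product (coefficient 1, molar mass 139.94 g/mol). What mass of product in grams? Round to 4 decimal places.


Use the coefficient ratio to convert reactant moles to product moles, then multiply by the product's molar mass.
moles_P = moles_R * (coeff_P / coeff_R) = 2.739 * (1/1) = 2.739
mass_P = moles_P * M_P = 2.739 * 139.94
mass_P = 383.29566 g, rounded to 4 dp:

383.2957 g


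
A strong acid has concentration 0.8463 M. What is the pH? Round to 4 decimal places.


A strong acid dissociates completely, so [H+] equals the given concentration.
pH = -log10([H+]) = -log10(0.8463)
pH = 0.07247566, rounded to 4 dp:

0.0725


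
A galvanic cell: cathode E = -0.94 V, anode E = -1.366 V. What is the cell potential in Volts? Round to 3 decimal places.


Standard cell potential: E_cell = E_cathode - E_anode.
E_cell = -0.94 - (-1.366)
E_cell = 0.426 V, rounded to 3 dp:

0.426 V


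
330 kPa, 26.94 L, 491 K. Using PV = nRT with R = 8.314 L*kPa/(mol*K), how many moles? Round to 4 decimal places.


PV = nRT, solve for n = PV / (RT).
PV = 330 * 26.94 = 8890.2
RT = 8.314 * 491 = 4082.174
n = 8890.2 / 4082.174
n = 2.17781016 mol, rounded to 4 dp:

2.1778 mol


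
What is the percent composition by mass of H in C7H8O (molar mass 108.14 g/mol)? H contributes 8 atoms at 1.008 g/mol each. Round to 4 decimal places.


pct = 100 * (n_elem * M_elem) / M_total
mass_contribution = 8 * 1.008 = 8.064 g/mol
pct = 100 * 8.064 / 108.14
pct = 7.45700018 %, rounded to 4 dp:

7.4570 %


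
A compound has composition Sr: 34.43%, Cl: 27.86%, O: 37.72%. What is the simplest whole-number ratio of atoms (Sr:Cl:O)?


Assume 100 g of compound, divide each mass% by atomic mass to get moles, then normalize by the smallest to get a raw atom ratio.
Moles per 100 g: Sr: 34.43/87.62 = 0.3929, Cl: 27.86/35.453 = 0.7858, O: 37.72/15.999 = 2.3576
Raw ratio (divide by min = 0.3929): Sr: 1.0, Cl: 2.0, O: 6.0
Multiply by 1 to clear fractions: Sr: 1.0 ~= 1, Cl: 2.0 ~= 2, O: 6.0 ~= 6
Reduce by GCD to get the simplest whole-number ratio:

1:2:6


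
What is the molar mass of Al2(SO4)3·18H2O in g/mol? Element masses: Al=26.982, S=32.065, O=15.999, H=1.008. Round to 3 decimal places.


M = sum(count * atomic_mass) over atoms.
M = 2*26.982 + 3*32.065 + 30*15.999 + 36*1.008
M = 53.964 + 96.195 + 479.97 + 36.288
M = 666.417 g/mol, rounded to 3 dp:

666.417 g/mol


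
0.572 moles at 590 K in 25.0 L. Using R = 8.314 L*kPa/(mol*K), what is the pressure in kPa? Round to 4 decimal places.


PV = nRT, solve for P = nRT / V.
nRT = 0.572 * 8.314 * 590 = 2805.8087
P = 2805.8087 / 25.0
P = 112.232348 kPa, rounded to 4 dp:

112.2323 kPa


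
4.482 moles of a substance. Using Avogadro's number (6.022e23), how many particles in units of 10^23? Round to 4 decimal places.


N = n * NA, then divide by 1e23 for the requested units.
N / 1e23 = n * 6.022
N / 1e23 = 4.482 * 6.022
N / 1e23 = 26.990604, rounded to 4 dp:

26.9906


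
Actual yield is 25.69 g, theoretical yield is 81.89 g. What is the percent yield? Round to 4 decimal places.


% yield = 100 * actual / theoretical
% yield = 100 * 25.69 / 81.89
% yield = 31.37135181 %, rounded to 4 dp:

31.3714 %


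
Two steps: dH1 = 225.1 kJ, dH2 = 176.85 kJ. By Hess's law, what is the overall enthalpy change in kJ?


Hess's law: enthalpy is a state function, so add the step enthalpies.
dH_total = dH1 + dH2 = 225.1 + (176.85)
dH_total = 401.95 kJ:

401.95 kJ


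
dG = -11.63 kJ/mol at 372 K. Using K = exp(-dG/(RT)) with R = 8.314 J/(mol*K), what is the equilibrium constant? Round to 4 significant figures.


dG is in kJ/mol; multiply by 1000 to match R in J/(mol*K).
RT = 8.314 * 372 = 3092.808 J/mol
exponent = -dG*1000 / (RT) = -(-11.63*1000) / 3092.808 = 3.76033688
K = exp(3.76033688)
K = 42.962897, rounded to 4 significant figures:

42.96


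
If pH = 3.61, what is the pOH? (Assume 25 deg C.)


At 25 deg C, pH + pOH = 14.
pOH = 14 - pH = 14 - 3.61
pOH = 10.39:

10.39


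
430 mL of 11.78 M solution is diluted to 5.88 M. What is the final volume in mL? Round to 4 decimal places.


Dilution: M1*V1 = M2*V2, solve for V2.
V2 = M1*V1 / M2
V2 = 11.78 * 430 / 5.88
V2 = 5065.4 / 5.88
V2 = 861.46258503 mL, rounded to 4 dp:

861.4626 mL


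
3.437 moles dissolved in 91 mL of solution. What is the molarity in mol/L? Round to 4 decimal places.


Convert volume to liters: V_L = V_mL / 1000.
V_L = 91 / 1000 = 0.091 L
M = n / V_L = 3.437 / 0.091
M = 37.76923077 mol/L, rounded to 4 dp:

37.7692 mol/L


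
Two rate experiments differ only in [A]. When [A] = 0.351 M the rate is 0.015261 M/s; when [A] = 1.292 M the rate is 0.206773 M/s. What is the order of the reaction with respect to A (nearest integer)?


Rate is proportional to [A]^n, so rate2/rate1 = ([A]2/[A]1)^n. Take logs to solve for n.
rate2/rate1 = 0.206773 / 0.015261 = 13.5491
[A]2/[A]1 = 1.292 / 0.351 = 3.6809
n = ln(13.5491) / ln(3.6809) = 2.0
Nearest integer order:

2


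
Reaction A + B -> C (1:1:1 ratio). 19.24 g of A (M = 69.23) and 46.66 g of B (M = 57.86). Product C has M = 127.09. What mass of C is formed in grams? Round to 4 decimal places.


Find moles of each reactant; the smaller value is the limiting reagent in a 1:1:1 reaction, so moles_C equals moles of the limiter.
n_A = mass_A / M_A = 19.24 / 69.23 = 0.277914 mol
n_B = mass_B / M_B = 46.66 / 57.86 = 0.806429 mol
Limiting reagent: A (smaller), n_limiting = 0.277914 mol
mass_C = n_limiting * M_C = 0.277914 * 127.09
mass_C = 35.32009026 g, rounded to 4 dp:

35.3201 g


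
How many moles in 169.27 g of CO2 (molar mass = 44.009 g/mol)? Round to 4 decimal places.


n = mass / M
n = 169.27 / 44.009
n = 3.84625872 mol, rounded to 4 dp:

3.8463 mol


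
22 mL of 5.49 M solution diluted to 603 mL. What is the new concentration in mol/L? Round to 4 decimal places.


Dilution: M1*V1 = M2*V2, solve for M2.
M2 = M1*V1 / V2
M2 = 5.49 * 22 / 603
M2 = 120.78 / 603
M2 = 0.20029851 mol/L, rounded to 4 dp:

0.2003 mol/L


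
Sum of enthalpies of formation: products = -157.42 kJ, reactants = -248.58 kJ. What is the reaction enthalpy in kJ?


dH_rxn = sum(dH_f products) - sum(dH_f reactants)
dH_rxn = -157.42 - (-248.58)
dH_rxn = 91.16 kJ:

91.16 kJ


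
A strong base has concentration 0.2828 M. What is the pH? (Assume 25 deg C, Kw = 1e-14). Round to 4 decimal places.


A strong base dissociates completely, so [OH-] equals the given concentration.
pOH = -log10([OH-]) = -log10(0.2828) = 0.548521
pH = 14 - pOH = 14 - 0.548521
pH = 13.451479, rounded to 4 dp:

13.4515


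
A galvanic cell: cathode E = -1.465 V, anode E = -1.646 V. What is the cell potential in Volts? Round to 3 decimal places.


Standard cell potential: E_cell = E_cathode - E_anode.
E_cell = -1.465 - (-1.646)
E_cell = 0.181 V, rounded to 3 dp:

0.181 V


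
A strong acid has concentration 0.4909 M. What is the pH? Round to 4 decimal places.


A strong acid dissociates completely, so [H+] equals the given concentration.
pH = -log10([H+]) = -log10(0.4909)
pH = 0.30900697, rounded to 4 dp:

0.3090


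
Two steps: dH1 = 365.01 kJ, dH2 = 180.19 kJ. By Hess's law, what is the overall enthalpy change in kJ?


Hess's law: enthalpy is a state function, so add the step enthalpies.
dH_total = dH1 + dH2 = 365.01 + (180.19)
dH_total = 545.2 kJ:

545.20 kJ


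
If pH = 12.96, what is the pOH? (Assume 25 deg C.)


At 25 deg C, pH + pOH = 14.
pOH = 14 - pH = 14 - 12.96
pOH = 1.04:

1.04


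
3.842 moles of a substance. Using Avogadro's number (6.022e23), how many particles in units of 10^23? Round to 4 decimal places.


N = n * NA, then divide by 1e23 for the requested units.
N / 1e23 = n * 6.022
N / 1e23 = 3.842 * 6.022
N / 1e23 = 23.136524, rounded to 4 dp:

23.1365


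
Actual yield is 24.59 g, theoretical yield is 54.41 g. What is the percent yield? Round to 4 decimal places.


% yield = 100 * actual / theoretical
% yield = 100 * 24.59 / 54.41
% yield = 45.19389818 %, rounded to 4 dp:

45.1939 %


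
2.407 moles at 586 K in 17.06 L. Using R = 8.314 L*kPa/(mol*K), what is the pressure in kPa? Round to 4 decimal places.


PV = nRT, solve for P = nRT / V.
nRT = 2.407 * 8.314 * 586 = 11726.9136
P = 11726.9136 / 17.06
P = 687.39235639 kPa, rounded to 4 dp:

687.3924 kPa


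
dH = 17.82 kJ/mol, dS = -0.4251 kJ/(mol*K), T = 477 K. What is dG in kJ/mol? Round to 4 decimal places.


Gibbs: dG = dH - T*dS (consistent units, dS already in kJ/(mol*K)).
T*dS = 477 * -0.4251 = -202.7727
dG = 17.82 - (-202.7727)
dG = 220.5927 kJ/mol, rounded to 4 dp:

220.5927 kJ/mol


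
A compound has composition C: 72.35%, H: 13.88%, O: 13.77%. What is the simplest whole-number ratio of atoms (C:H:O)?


Assume 100 g of compound, divide each mass% by atomic mass to get moles, then normalize by the smallest to get a raw atom ratio.
Moles per 100 g: C: 72.35/12.011 = 6.0236, H: 13.88/1.008 = 13.7698, O: 13.77/15.999 = 0.8607
Raw ratio (divide by min = 0.8607): C: 6.999, H: 15.999, O: 1.0
Multiply by 1 to clear fractions: C: 6.999 ~= 7, H: 15.999 ~= 16, O: 1.0 ~= 1
Reduce by GCD to get the simplest whole-number ratio:

7:16:1


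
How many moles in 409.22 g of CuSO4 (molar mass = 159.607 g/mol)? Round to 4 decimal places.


n = mass / M
n = 409.22 / 159.607
n = 2.56392263 mol, rounded to 4 dp:

2.5639 mol


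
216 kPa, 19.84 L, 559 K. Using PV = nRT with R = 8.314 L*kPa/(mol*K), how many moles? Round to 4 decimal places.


PV = nRT, solve for n = PV / (RT).
PV = 216 * 19.84 = 4285.44
RT = 8.314 * 559 = 4647.526
n = 4285.44 / 4647.526
n = 0.92209059 mol, rounded to 4 dp:

0.9221 mol


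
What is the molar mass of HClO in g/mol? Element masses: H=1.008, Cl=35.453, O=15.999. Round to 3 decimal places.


M = sum(count * atomic_mass) over atoms.
M = 1*1.008 + 1*35.453 + 1*15.999
M = 1.008 + 35.453 + 15.999
M = 52.46 g/mol, rounded to 3 dp:

52.460 g/mol


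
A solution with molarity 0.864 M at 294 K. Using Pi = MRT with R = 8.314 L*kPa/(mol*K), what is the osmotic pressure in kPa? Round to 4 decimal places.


Osmotic pressure (van't Hoff): Pi = M*R*T.
RT = 8.314 * 294 = 2444.316
Pi = 0.864 * 2444.316
Pi = 2111.889024 kPa, rounded to 4 dp:

2111.8890 kPa


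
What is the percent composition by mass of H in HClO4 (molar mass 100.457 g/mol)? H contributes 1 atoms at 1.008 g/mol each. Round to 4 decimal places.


pct = 100 * (n_elem * M_elem) / M_total
mass_contribution = 1 * 1.008 = 1.008 g/mol
pct = 100 * 1.008 / 100.457
pct = 1.0034144 %, rounded to 4 dp:

1.0034 %


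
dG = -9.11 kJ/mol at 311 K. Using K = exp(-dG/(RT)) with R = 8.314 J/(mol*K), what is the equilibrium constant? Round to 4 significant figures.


dG is in kJ/mol; multiply by 1000 to match R in J/(mol*K).
RT = 8.314 * 311 = 2585.654 J/mol
exponent = -dG*1000 / (RT) = -(-9.11*1000) / 2585.654 = 3.52328657
K = exp(3.52328657)
K = 33.895646, rounded to 4 significant figures:

33.90


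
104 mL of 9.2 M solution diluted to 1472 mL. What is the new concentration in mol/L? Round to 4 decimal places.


Dilution: M1*V1 = M2*V2, solve for M2.
M2 = M1*V1 / V2
M2 = 9.2 * 104 / 1472
M2 = 956.8 / 1472
M2 = 0.65 mol/L, rounded to 4 dp:

0.6500 mol/L


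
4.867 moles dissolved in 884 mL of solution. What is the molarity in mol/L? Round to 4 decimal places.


Convert volume to liters: V_L = V_mL / 1000.
V_L = 884 / 1000 = 0.884 L
M = n / V_L = 4.867 / 0.884
M = 5.50565611 mol/L, rounded to 4 dp:

5.5057 mol/L


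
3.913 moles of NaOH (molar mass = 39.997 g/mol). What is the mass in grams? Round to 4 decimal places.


mass = n * M
mass = 3.913 * 39.997
mass = 156.508261 g, rounded to 4 dp:

156.5083 g


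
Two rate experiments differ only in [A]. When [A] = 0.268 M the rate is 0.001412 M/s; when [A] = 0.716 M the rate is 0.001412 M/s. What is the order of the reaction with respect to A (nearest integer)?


Rate is proportional to [A]^n, so rate2/rate1 = ([A]2/[A]1)^n. Take logs to solve for n.
rate2/rate1 = 0.001412 / 0.001412 = 1.0
[A]2/[A]1 = 0.716 / 0.268 = 2.6716
n = ln(1.0) / ln(2.6716) = 0.0
Nearest integer order:

0


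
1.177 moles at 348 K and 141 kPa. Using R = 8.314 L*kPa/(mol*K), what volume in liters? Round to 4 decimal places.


PV = nRT, solve for V = nRT / P.
nRT = 1.177 * 8.314 * 348 = 3405.3811
V = 3405.3811 / 141
V = 24.15163901 L, rounded to 4 dp:

24.1516 L


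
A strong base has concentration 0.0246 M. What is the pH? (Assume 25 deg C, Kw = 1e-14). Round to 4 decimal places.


A strong base dissociates completely, so [OH-] equals the given concentration.
pOH = -log10([OH-]) = -log10(0.0246) = 1.609065
pH = 14 - pOH = 14 - 1.609065
pH = 12.390935, rounded to 4 dp:

12.3909


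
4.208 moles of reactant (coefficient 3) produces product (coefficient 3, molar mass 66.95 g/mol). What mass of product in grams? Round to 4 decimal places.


Use the coefficient ratio to convert reactant moles to product moles, then multiply by the product's molar mass.
moles_P = moles_R * (coeff_P / coeff_R) = 4.208 * (3/3) = 4.208
mass_P = moles_P * M_P = 4.208 * 66.95
mass_P = 281.7256 g, rounded to 4 dp:

281.7256 g


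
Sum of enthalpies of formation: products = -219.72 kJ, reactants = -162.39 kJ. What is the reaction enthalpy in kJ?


dH_rxn = sum(dH_f products) - sum(dH_f reactants)
dH_rxn = -219.72 - (-162.39)
dH_rxn = -57.33 kJ:

-57.33 kJ


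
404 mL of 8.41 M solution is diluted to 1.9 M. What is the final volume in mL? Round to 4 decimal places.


Dilution: M1*V1 = M2*V2, solve for V2.
V2 = M1*V1 / M2
V2 = 8.41 * 404 / 1.9
V2 = 3397.64 / 1.9
V2 = 1788.23157895 mL, rounded to 4 dp:

1788.2316 mL


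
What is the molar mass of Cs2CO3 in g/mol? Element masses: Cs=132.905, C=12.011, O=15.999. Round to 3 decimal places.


M = sum(count * atomic_mass) over atoms.
M = 2*132.905 + 1*12.011 + 3*15.999
M = 265.81 + 12.011 + 47.997
M = 325.818 g/mol, rounded to 3 dp:

325.818 g/mol


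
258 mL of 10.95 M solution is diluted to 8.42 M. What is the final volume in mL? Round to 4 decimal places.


Dilution: M1*V1 = M2*V2, solve for V2.
V2 = M1*V1 / M2
V2 = 10.95 * 258 / 8.42
V2 = 2825.1 / 8.42
V2 = 335.52256532 mL, rounded to 4 dp:

335.5226 mL


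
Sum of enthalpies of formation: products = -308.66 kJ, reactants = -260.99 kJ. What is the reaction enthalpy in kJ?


dH_rxn = sum(dH_f products) - sum(dH_f reactants)
dH_rxn = -308.66 - (-260.99)
dH_rxn = -47.67 kJ:

-47.67 kJ


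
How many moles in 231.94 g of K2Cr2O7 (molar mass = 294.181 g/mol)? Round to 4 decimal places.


n = mass / M
n = 231.94 / 294.181
n = 0.78842617 mol, rounded to 4 dp:

0.7884 mol


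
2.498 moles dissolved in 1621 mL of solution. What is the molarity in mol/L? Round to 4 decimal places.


Convert volume to liters: V_L = V_mL / 1000.
V_L = 1621 / 1000 = 1.621 L
M = n / V_L = 2.498 / 1.621
M = 1.54102406 mol/L, rounded to 4 dp:

1.5410 mol/L


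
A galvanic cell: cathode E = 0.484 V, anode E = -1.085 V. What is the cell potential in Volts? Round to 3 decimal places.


Standard cell potential: E_cell = E_cathode - E_anode.
E_cell = 0.484 - (-1.085)
E_cell = 1.569 V, rounded to 3 dp:

1.569 V


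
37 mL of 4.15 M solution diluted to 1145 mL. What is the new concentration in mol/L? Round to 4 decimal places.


Dilution: M1*V1 = M2*V2, solve for M2.
M2 = M1*V1 / V2
M2 = 4.15 * 37 / 1145
M2 = 153.55 / 1145
M2 = 0.1341048 mol/L, rounded to 4 dp:

0.1341 mol/L


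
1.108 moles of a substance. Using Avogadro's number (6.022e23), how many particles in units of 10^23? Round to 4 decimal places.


N = n * NA, then divide by 1e23 for the requested units.
N / 1e23 = n * 6.022
N / 1e23 = 1.108 * 6.022
N / 1e23 = 6.672376, rounded to 4 dp:

6.6724


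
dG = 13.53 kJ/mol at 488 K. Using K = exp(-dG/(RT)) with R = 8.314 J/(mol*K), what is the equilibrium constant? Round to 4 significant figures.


dG is in kJ/mol; multiply by 1000 to match R in J/(mol*K).
RT = 8.314 * 488 = 4057.232 J/mol
exponent = -dG*1000 / (RT) = -(13.53*1000) / 4057.232 = -3.33478588
K = exp(-3.33478588)
K = 0.035622213, rounded to 4 significant figures:

0.03562


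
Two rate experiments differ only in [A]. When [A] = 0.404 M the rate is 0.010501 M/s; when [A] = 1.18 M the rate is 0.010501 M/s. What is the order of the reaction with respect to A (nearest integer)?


Rate is proportional to [A]^n, so rate2/rate1 = ([A]2/[A]1)^n. Take logs to solve for n.
rate2/rate1 = 0.010501 / 0.010501 = 1.0
[A]2/[A]1 = 1.18 / 0.404 = 2.9208
n = ln(1.0) / ln(2.9208) = 0.0
Nearest integer order:

0


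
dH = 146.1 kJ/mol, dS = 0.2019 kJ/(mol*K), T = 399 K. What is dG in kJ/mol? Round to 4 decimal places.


Gibbs: dG = dH - T*dS (consistent units, dS already in kJ/(mol*K)).
T*dS = 399 * 0.2019 = 80.5581
dG = 146.1 - (80.5581)
dG = 65.5419 kJ/mol, rounded to 4 dp:

65.5419 kJ/mol


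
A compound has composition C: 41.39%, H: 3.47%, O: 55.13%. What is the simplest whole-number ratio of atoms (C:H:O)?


Assume 100 g of compound, divide each mass% by atomic mass to get moles, then normalize by the smallest to get a raw atom ratio.
Moles per 100 g: C: 41.39/12.011 = 3.446, H: 3.47/1.008 = 3.4425, O: 55.13/15.999 = 3.4458
Raw ratio (divide by min = 3.4425): C: 1.001, H: 1.0, O: 1.001
Multiply by 1 to clear fractions: C: 1.001 ~= 1, H: 1.0 ~= 1, O: 1.001 ~= 1
Reduce by GCD to get the simplest whole-number ratio:

1:1:1


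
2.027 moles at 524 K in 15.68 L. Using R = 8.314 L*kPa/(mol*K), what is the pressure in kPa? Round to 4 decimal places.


PV = nRT, solve for P = nRT / V.
nRT = 2.027 * 8.314 * 524 = 8830.6985
P = 8830.6985 / 15.68
P = 563.1823023 kPa, rounded to 4 dp:

563.1823 kPa


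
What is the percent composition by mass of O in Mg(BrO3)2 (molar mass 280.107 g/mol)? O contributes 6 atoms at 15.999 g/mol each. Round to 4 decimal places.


pct = 100 * (n_elem * M_elem) / M_total
mass_contribution = 6 * 15.999 = 95.994 g/mol
pct = 100 * 95.994 / 280.107
pct = 34.27047521 %, rounded to 4 dp:

34.2705 %


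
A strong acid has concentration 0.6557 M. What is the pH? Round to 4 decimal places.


A strong acid dissociates completely, so [H+] equals the given concentration.
pH = -log10([H+]) = -log10(0.6557)
pH = 0.18329482, rounded to 4 dp:

0.1833


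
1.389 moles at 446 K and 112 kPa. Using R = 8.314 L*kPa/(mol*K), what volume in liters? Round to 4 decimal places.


PV = nRT, solve for V = nRT / P.
nRT = 1.389 * 8.314 * 446 = 5150.4731
V = 5150.4731 / 112
V = 45.98636696 L, rounded to 4 dp:

45.9864 L


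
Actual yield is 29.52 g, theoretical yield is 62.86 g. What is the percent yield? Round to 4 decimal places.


% yield = 100 * actual / theoretical
% yield = 100 * 29.52 / 62.86
% yield = 46.96150175 %, rounded to 4 dp:

46.9615 %


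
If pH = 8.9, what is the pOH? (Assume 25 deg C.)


At 25 deg C, pH + pOH = 14.
pOH = 14 - pH = 14 - 8.9
pOH = 5.1:

5.10


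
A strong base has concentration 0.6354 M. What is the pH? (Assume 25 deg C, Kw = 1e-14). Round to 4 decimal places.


A strong base dissociates completely, so [OH-] equals the given concentration.
pOH = -log10([OH-]) = -log10(0.6354) = 0.196953
pH = 14 - pOH = 14 - 0.196953
pH = 13.803047, rounded to 4 dp:

13.8030


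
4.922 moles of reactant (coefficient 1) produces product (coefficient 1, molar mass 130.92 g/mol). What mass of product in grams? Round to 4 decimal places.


Use the coefficient ratio to convert reactant moles to product moles, then multiply by the product's molar mass.
moles_P = moles_R * (coeff_P / coeff_R) = 4.922 * (1/1) = 4.922
mass_P = moles_P * M_P = 4.922 * 130.92
mass_P = 644.38824 g, rounded to 4 dp:

644.3882 g


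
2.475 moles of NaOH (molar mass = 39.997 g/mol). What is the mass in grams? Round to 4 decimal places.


mass = n * M
mass = 2.475 * 39.997
mass = 98.992575 g, rounded to 4 dp:

98.9926 g


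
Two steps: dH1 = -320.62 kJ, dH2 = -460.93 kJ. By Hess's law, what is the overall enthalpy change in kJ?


Hess's law: enthalpy is a state function, so add the step enthalpies.
dH_total = dH1 + dH2 = -320.62 + (-460.93)
dH_total = -781.55 kJ:

-781.55 kJ


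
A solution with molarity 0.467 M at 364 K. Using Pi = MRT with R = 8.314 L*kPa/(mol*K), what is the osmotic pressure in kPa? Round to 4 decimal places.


Osmotic pressure (van't Hoff): Pi = M*R*T.
RT = 8.314 * 364 = 3026.296
Pi = 0.467 * 3026.296
Pi = 1413.280232 kPa, rounded to 4 dp:

1413.2802 kPa


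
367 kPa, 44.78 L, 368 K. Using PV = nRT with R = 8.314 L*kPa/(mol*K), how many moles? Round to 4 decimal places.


PV = nRT, solve for n = PV / (RT).
PV = 367 * 44.78 = 16434.26
RT = 8.314 * 368 = 3059.552
n = 16434.26 / 3059.552
n = 5.37145961 mol, rounded to 4 dp:

5.3715 mol


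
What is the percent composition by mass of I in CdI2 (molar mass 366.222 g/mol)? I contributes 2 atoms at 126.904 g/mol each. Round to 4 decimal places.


pct = 100 * (n_elem * M_elem) / M_total
mass_contribution = 2 * 126.904 = 253.808 g/mol
pct = 100 * 253.808 / 366.222
pct = 69.30441099 %, rounded to 4 dp:

69.3044 %


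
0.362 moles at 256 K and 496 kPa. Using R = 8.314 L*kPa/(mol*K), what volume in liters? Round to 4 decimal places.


PV = nRT, solve for V = nRT / P.
nRT = 0.362 * 8.314 * 256 = 770.475
V = 770.475 / 496
V = 1.55337702 L, rounded to 4 dp:

1.5534 L


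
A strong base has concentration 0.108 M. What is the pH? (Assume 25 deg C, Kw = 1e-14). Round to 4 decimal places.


A strong base dissociates completely, so [OH-] equals the given concentration.
pOH = -log10([OH-]) = -log10(0.108) = 0.966576
pH = 14 - pOH = 14 - 0.966576
pH = 13.033424, rounded to 4 dp:

13.0334


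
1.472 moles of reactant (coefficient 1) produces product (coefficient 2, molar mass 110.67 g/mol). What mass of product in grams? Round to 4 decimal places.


Use the coefficient ratio to convert reactant moles to product moles, then multiply by the product's molar mass.
moles_P = moles_R * (coeff_P / coeff_R) = 1.472 * (2/1) = 2.944
mass_P = moles_P * M_P = 2.944 * 110.67
mass_P = 325.81248 g, rounded to 4 dp:

325.8125 g


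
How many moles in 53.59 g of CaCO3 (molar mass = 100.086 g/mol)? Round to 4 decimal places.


n = mass / M
n = 53.59 / 100.086
n = 0.53543952 mol, rounded to 4 dp:

0.5354 mol


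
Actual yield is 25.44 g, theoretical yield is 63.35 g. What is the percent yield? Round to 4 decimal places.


% yield = 100 * actual / theoretical
% yield = 100 * 25.44 / 63.35
% yield = 40.1578532 %, rounded to 4 dp:

40.1579 %


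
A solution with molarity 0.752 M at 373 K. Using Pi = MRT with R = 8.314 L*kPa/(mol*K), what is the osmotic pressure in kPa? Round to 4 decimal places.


Osmotic pressure (van't Hoff): Pi = M*R*T.
RT = 8.314 * 373 = 3101.122
Pi = 0.752 * 3101.122
Pi = 2332.043744 kPa, rounded to 4 dp:

2332.0437 kPa


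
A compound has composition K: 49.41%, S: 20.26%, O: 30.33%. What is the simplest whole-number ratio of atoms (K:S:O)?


Assume 100 g of compound, divide each mass% by atomic mass to get moles, then normalize by the smallest to get a raw atom ratio.
Moles per 100 g: K: 49.41/39.098 = 1.2637, S: 20.26/32.065 = 0.6318, O: 30.33/15.999 = 1.8957
Raw ratio (divide by min = 0.6318): K: 2.0, S: 1.0, O: 3.0
Multiply by 1 to clear fractions: K: 2.0 ~= 2, S: 1.0 ~= 1, O: 3.0 ~= 3
Reduce by GCD to get the simplest whole-number ratio:

2:1:3


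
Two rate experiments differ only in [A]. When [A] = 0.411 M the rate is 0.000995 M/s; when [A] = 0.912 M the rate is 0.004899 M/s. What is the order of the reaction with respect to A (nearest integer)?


Rate is proportional to [A]^n, so rate2/rate1 = ([A]2/[A]1)^n. Take logs to solve for n.
rate2/rate1 = 0.004899 / 0.000995 = 4.9236
[A]2/[A]1 = 0.912 / 0.411 = 2.219
n = ln(4.9236) / ln(2.219) = 2.0
Nearest integer order:

2


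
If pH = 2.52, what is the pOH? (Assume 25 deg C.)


At 25 deg C, pH + pOH = 14.
pOH = 14 - pH = 14 - 2.52
pOH = 11.48:

11.48


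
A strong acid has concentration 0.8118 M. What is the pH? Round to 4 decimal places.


A strong acid dissociates completely, so [H+] equals the given concentration.
pH = -log10([H+]) = -log10(0.8118)
pH = 0.09055095, rounded to 4 dp:

0.0906


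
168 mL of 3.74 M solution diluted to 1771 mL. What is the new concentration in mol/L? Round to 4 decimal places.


Dilution: M1*V1 = M2*V2, solve for M2.
M2 = M1*V1 / V2
M2 = 3.74 * 168 / 1771
M2 = 628.32 / 1771
M2 = 0.35478261 mol/L, rounded to 4 dp:

0.3548 mol/L


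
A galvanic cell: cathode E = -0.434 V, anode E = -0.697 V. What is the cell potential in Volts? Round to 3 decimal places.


Standard cell potential: E_cell = E_cathode - E_anode.
E_cell = -0.434 - (-0.697)
E_cell = 0.263 V, rounded to 3 dp:

0.263 V


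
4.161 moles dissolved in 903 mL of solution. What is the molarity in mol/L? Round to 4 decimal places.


Convert volume to liters: V_L = V_mL / 1000.
V_L = 903 / 1000 = 0.903 L
M = n / V_L = 4.161 / 0.903
M = 4.60797342 mol/L, rounded to 4 dp:

4.6080 mol/L


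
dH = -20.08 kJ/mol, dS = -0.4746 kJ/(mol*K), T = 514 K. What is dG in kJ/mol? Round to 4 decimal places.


Gibbs: dG = dH - T*dS (consistent units, dS already in kJ/(mol*K)).
T*dS = 514 * -0.4746 = -243.9444
dG = -20.08 - (-243.9444)
dG = 223.8644 kJ/mol, rounded to 4 dp:

223.8644 kJ/mol


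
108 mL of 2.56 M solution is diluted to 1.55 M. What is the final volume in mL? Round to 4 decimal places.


Dilution: M1*V1 = M2*V2, solve for V2.
V2 = M1*V1 / M2
V2 = 2.56 * 108 / 1.55
V2 = 276.48 / 1.55
V2 = 178.37419355 mL, rounded to 4 dp:

178.3742 mL


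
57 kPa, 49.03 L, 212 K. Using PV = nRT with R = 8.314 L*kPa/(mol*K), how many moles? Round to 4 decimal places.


PV = nRT, solve for n = PV / (RT).
PV = 57 * 49.03 = 2794.71
RT = 8.314 * 212 = 1762.568
n = 2794.71 / 1762.568
n = 1.58558989 mol, rounded to 4 dp:

1.5856 mol


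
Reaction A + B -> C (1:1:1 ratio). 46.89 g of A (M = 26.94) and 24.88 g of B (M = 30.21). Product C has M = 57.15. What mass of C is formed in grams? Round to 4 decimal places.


Find moles of each reactant; the smaller value is the limiting reagent in a 1:1:1 reaction, so moles_C equals moles of the limiter.
n_A = mass_A / M_A = 46.89 / 26.94 = 1.740535 mol
n_B = mass_B / M_B = 24.88 / 30.21 = 0.823568 mol
Limiting reagent: B (smaller), n_limiting = 0.823568 mol
mass_C = n_limiting * M_C = 0.823568 * 57.15
mass_C = 47.0669112 g, rounded to 4 dp:

47.0669 g


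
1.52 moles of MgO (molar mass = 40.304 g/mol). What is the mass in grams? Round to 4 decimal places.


mass = n * M
mass = 1.52 * 40.304
mass = 61.26208 g, rounded to 4 dp:

61.2621 g


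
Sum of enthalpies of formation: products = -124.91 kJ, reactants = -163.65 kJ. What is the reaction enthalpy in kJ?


dH_rxn = sum(dH_f products) - sum(dH_f reactants)
dH_rxn = -124.91 - (-163.65)
dH_rxn = 38.74 kJ:

38.74 kJ


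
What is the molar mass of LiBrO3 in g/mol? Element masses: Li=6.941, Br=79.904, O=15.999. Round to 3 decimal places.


M = sum(count * atomic_mass) over atoms.
M = 1*6.941 + 1*79.904 + 3*15.999
M = 6.941 + 79.904 + 47.997
M = 134.842 g/mol, rounded to 3 dp:

134.842 g/mol


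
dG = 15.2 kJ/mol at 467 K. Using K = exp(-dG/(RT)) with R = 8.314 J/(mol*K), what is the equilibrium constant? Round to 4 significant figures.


dG is in kJ/mol; multiply by 1000 to match R in J/(mol*K).
RT = 8.314 * 467 = 3882.638 J/mol
exponent = -dG*1000 / (RT) = -(15.2*1000) / 3882.638 = -3.91486407
K = exp(-3.91486407)
K = 0.019943259, rounded to 4 significant figures:

0.01994


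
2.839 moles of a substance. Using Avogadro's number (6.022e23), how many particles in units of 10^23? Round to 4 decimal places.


N = n * NA, then divide by 1e23 for the requested units.
N / 1e23 = n * 6.022
N / 1e23 = 2.839 * 6.022
N / 1e23 = 17.096458, rounded to 4 dp:

17.0965


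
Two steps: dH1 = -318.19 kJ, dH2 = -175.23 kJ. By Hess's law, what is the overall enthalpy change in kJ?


Hess's law: enthalpy is a state function, so add the step enthalpies.
dH_total = dH1 + dH2 = -318.19 + (-175.23)
dH_total = -493.42 kJ:

-493.42 kJ


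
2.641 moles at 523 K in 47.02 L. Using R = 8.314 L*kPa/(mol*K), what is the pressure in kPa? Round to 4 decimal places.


PV = nRT, solve for P = nRT / V.
nRT = 2.641 * 8.314 * 523 = 11483.6543
P = 11483.6543 / 47.02
P = 244.22914292 kPa, rounded to 4 dp:

244.2291 kPa


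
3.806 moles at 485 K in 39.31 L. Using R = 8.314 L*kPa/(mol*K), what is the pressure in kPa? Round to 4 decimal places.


PV = nRT, solve for P = nRT / V.
nRT = 3.806 * 8.314 * 485 = 15346.8957
P = 15346.8957 / 39.31
P = 390.40691173 kPa, rounded to 4 dp:

390.4069 kPa


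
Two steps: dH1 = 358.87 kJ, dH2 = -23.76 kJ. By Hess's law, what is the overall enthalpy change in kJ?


Hess's law: enthalpy is a state function, so add the step enthalpies.
dH_total = dH1 + dH2 = 358.87 + (-23.76)
dH_total = 335.11 kJ:

335.11 kJ


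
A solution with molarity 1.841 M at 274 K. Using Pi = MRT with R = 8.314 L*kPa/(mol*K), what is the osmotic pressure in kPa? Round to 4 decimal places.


Osmotic pressure (van't Hoff): Pi = M*R*T.
RT = 8.314 * 274 = 2278.036
Pi = 1.841 * 2278.036
Pi = 4193.864276 kPa, rounded to 4 dp:

4193.8643 kPa


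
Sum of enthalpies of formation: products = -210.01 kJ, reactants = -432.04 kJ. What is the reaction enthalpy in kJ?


dH_rxn = sum(dH_f products) - sum(dH_f reactants)
dH_rxn = -210.01 - (-432.04)
dH_rxn = 222.03 kJ:

222.03 kJ


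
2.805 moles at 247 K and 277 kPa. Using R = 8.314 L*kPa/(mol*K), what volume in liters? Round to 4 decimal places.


PV = nRT, solve for V = nRT / P.
nRT = 2.805 * 8.314 * 247 = 5760.2302
V = 5760.2302 / 277
V = 20.79505487 L, rounded to 4 dp:

20.7951 L


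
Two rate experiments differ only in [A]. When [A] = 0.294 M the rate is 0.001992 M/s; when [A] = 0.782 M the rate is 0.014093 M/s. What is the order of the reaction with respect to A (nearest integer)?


Rate is proportional to [A]^n, so rate2/rate1 = ([A]2/[A]1)^n. Take logs to solve for n.
rate2/rate1 = 0.014093 / 0.001992 = 7.0748
[A]2/[A]1 = 0.782 / 0.294 = 2.6599
n = ln(7.0748) / ln(2.6599) = 2.0
Nearest integer order:

2


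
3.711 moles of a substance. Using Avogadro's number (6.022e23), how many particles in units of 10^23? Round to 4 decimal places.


N = n * NA, then divide by 1e23 for the requested units.
N / 1e23 = n * 6.022
N / 1e23 = 3.711 * 6.022
N / 1e23 = 22.347642, rounded to 4 dp:

22.3476


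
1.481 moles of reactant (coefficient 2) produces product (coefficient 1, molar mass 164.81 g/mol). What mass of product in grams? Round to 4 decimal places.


Use the coefficient ratio to convert reactant moles to product moles, then multiply by the product's molar mass.
moles_P = moles_R * (coeff_P / coeff_R) = 1.481 * (1/2) = 0.7405
mass_P = moles_P * M_P = 0.7405 * 164.81
mass_P = 122.041805 g, rounded to 4 dp:

122.0418 g


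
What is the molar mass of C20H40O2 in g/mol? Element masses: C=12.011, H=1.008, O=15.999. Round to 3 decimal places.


M = sum(count * atomic_mass) over atoms.
M = 20*12.011 + 40*1.008 + 2*15.999
M = 240.22 + 40.32 + 31.998
M = 312.538 g/mol, rounded to 3 dp:

312.538 g/mol


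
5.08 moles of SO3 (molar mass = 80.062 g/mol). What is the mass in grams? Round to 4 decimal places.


mass = n * M
mass = 5.08 * 80.062
mass = 406.71496 g, rounded to 4 dp:

406.7150 g


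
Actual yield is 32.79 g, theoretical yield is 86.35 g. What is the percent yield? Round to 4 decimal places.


% yield = 100 * actual / theoretical
% yield = 100 * 32.79 / 86.35
% yield = 37.97336422 %, rounded to 4 dp:

37.9734 %


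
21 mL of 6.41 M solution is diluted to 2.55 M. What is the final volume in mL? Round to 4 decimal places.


Dilution: M1*V1 = M2*V2, solve for V2.
V2 = M1*V1 / M2
V2 = 6.41 * 21 / 2.55
V2 = 134.61 / 2.55
V2 = 52.78823529 mL, rounded to 4 dp:

52.7882 mL


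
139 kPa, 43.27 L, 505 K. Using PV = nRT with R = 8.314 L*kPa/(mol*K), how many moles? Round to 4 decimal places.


PV = nRT, solve for n = PV / (RT).
PV = 139 * 43.27 = 6014.53
RT = 8.314 * 505 = 4198.57
n = 6014.53 / 4198.57
n = 1.43251869 mol, rounded to 4 dp:

1.4325 mol


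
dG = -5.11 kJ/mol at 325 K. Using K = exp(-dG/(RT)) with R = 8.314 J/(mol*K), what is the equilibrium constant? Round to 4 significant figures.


dG is in kJ/mol; multiply by 1000 to match R in J/(mol*K).
RT = 8.314 * 325 = 2702.05 J/mol
exponent = -dG*1000 / (RT) = -(-5.11*1000) / 2702.05 = 1.89115671
K = exp(1.89115671)
K = 6.6270298, rounded to 4 significant figures:

6.627


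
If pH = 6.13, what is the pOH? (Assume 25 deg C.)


At 25 deg C, pH + pOH = 14.
pOH = 14 - pH = 14 - 6.13
pOH = 7.87:

7.87


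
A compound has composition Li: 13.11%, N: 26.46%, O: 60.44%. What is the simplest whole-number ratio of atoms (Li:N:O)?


Assume 100 g of compound, divide each mass% by atomic mass to get moles, then normalize by the smallest to get a raw atom ratio.
Moles per 100 g: Li: 13.11/6.941 = 1.8888, N: 26.46/14.007 = 1.8891, O: 60.44/15.999 = 3.7777
Raw ratio (divide by min = 1.8888): Li: 1.0, N: 1.0, O: 2.0
Multiply by 1 to clear fractions: Li: 1.0 ~= 1, N: 1.0 ~= 1, O: 2.0 ~= 2
Reduce by GCD to get the simplest whole-number ratio:

1:1:2


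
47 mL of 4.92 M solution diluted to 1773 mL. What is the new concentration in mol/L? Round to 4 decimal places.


Dilution: M1*V1 = M2*V2, solve for M2.
M2 = M1*V1 / V2
M2 = 4.92 * 47 / 1773
M2 = 231.24 / 1773
M2 = 0.13042301 mol/L, rounded to 4 dp:

0.1304 mol/L


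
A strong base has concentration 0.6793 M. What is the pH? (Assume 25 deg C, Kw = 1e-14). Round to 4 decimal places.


A strong base dissociates completely, so [OH-] equals the given concentration.
pOH = -log10([OH-]) = -log10(0.6793) = 0.167938
pH = 14 - pOH = 14 - 0.167938
pH = 13.832062, rounded to 4 dp:

13.8321


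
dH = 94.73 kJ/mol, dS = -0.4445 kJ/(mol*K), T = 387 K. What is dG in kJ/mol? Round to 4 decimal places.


Gibbs: dG = dH - T*dS (consistent units, dS already in kJ/(mol*K)).
T*dS = 387 * -0.4445 = -172.0215
dG = 94.73 - (-172.0215)
dG = 266.7515 kJ/mol, rounded to 4 dp:

266.7515 kJ/mol


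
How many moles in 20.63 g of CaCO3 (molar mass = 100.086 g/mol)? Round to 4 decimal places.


n = mass / M
n = 20.63 / 100.086
n = 0.20612273 mol, rounded to 4 dp:

0.2061 mol


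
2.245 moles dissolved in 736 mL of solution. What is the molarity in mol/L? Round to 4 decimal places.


Convert volume to liters: V_L = V_mL / 1000.
V_L = 736 / 1000 = 0.736 L
M = n / V_L = 2.245 / 0.736
M = 3.05027174 mol/L, rounded to 4 dp:

3.0503 mol/L


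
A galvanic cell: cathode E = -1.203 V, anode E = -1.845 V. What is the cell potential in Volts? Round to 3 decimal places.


Standard cell potential: E_cell = E_cathode - E_anode.
E_cell = -1.203 - (-1.845)
E_cell = 0.642 V, rounded to 3 dp:

0.642 V


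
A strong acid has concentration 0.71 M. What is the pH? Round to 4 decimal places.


A strong acid dissociates completely, so [H+] equals the given concentration.
pH = -log10([H+]) = -log10(0.71)
pH = 0.14874165, rounded to 4 dp:

0.1487


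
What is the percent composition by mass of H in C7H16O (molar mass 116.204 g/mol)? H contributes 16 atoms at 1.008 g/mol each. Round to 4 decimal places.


pct = 100 * (n_elem * M_elem) / M_total
mass_contribution = 16 * 1.008 = 16.128 g/mol
pct = 100 * 16.128 / 116.204
pct = 13.87904031 %, rounded to 4 dp:

13.8790 %


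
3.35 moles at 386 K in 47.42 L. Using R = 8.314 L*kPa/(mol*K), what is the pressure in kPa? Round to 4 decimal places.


PV = nRT, solve for P = nRT / V.
nRT = 3.35 * 8.314 * 386 = 10750.8334
P = 10750.8334 / 47.42
P = 226.71517081 kPa, rounded to 4 dp:

226.7152 kPa


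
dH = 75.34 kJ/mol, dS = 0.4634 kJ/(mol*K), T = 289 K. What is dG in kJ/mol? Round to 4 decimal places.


Gibbs: dG = dH - T*dS (consistent units, dS already in kJ/(mol*K)).
T*dS = 289 * 0.4634 = 133.9226
dG = 75.34 - (133.9226)
dG = -58.5826 kJ/mol, rounded to 4 dp:

-58.5826 kJ/mol


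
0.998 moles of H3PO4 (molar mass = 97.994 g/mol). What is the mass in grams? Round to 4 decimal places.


mass = n * M
mass = 0.998 * 97.994
mass = 97.798012 g, rounded to 4 dp:

97.7980 g


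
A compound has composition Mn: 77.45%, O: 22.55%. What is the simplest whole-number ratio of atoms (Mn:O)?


Assume 100 g of compound, divide each mass% by atomic mass to get moles, then normalize by the smallest to get a raw atom ratio.
Moles per 100 g: Mn: 77.45/54.938 = 1.4098, O: 22.55/15.999 = 1.4095
Raw ratio (divide by min = 1.4095): Mn: 1.0, O: 1.0
Multiply by 1 to clear fractions: Mn: 1.0 ~= 1, O: 1.0 ~= 1
Reduce by GCD to get the simplest whole-number ratio:

1:1


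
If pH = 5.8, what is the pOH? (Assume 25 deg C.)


At 25 deg C, pH + pOH = 14.
pOH = 14 - pH = 14 - 5.8
pOH = 8.2:

8.20
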